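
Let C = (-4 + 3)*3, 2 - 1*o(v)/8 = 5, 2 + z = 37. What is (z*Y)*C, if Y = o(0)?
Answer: 2520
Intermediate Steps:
z = 35 (z = -2 + 37 = 35)
o(v) = -24 (o(v) = 16 - 8*5 = 16 - 40 = -24)
Y = -24
C = -3 (C = -1*3 = -3)
(z*Y)*C = (35*(-24))*(-3) = -840*(-3) = 2520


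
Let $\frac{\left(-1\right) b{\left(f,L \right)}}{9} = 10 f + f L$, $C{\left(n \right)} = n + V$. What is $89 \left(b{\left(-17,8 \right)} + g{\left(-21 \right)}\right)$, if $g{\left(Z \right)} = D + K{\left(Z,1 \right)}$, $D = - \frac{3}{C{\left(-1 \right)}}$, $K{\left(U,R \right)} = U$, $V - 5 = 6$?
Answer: $\frac{2432103}{10} \approx 2.4321 \cdot 10^{5}$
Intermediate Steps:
$V = 11$ ($V = 5 + 6 = 11$)
$C{\left(n \right)} = 11 + n$ ($C{\left(n \right)} = n + 11 = 11 + n$)
$D = - \frac{3}{10}$ ($D = - \frac{3}{11 - 1} = - \frac{3}{10} \approx -0.3$)
$b{\left(f,L \right)} = - 90 f - 9 L f$ ($b{\left(f,L \right)} = - 9 \left(10 f + f L\right) = - 9 \left(10 f + L f\right) = - 90 f - 9 L f$)
$g{\left(Z \right)} = - \frac{3}{10} + Z$
$89 \left(b{\left(-17,8 \right)} + g{\left(-21 \right)}\right) = 89 \left(\left(-9\right) \left(-17\right) \left(10 + 8\right) - \frac{213}{10}\right) = 89 \left(\left(-9\right) \left(-17\right) 18 - \frac{213}{10}\right) = 89 \left(2754 - \frac{213}{10}\right) = 89 \cdot \frac{27327}{10} = \frac{2432103}{10}$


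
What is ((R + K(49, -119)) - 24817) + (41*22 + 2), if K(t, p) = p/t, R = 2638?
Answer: -148942/7 ≈ -21277.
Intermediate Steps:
((R + K(49, -119)) - 24817) + (41*22 + 2) = ((2638 - 119/49) - 24817) + (41*22 + 2) = ((2638 - 119*1/49) - 24817) + (902 + 2) = ((2638 - 17/7) - 24817) + 904 = (18449/7 - 24817) + 904 = -155270/7 + 904 = -148942/7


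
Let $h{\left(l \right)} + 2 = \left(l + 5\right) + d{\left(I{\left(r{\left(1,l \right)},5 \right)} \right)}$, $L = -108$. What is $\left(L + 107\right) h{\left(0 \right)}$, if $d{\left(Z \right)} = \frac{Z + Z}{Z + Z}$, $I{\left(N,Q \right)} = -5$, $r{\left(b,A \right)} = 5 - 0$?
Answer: $-4$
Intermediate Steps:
$r{\left(b,A \right)} = 5$ ($r{\left(b,A \right)} = 5 + 0 = 5$)
$d{\left(Z \right)} = 1$ ($d{\left(Z \right)} = \frac{2 Z}{2 Z} = 2 Z \frac{1}{2 Z} = 1$)
$h{\left(l \right)} = 4 + l$ ($h{\left(l \right)} = -2 + \left(\left(l + 5\right) + 1\right) = -2 + \left(\left(5 + l\right) + 1\right) = -2 + \left(6 + l\right) = 4 + l$)
$\left(L + 107\right) h{\left(0 \right)} = \left(-108 + 107\right) \left(4 + 0\right) = \left(-1\right) 4 = -4$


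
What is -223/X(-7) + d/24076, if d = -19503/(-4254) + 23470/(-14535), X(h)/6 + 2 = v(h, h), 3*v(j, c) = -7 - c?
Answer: 1844302254269/99244305576 ≈ 18.583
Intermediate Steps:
v(j, c) = -7/3 - c/3 (v(j, c) = (-7 - c)/3 = -7/3 - c/3)
X(h) = -26 - 2*h (X(h) = -12 + 6*(-7/3 - h/3) = -12 + (-14 - 2*h) = -26 - 2*h)
d = 12242315/4122126 (d = -19503*(-1/4254) + 23470*(-1/14535) = 6501/1418 - 4694/2907 = 12242315/4122126 ≈ 2.9699)
-223/X(-7) + d/24076 = -223/(-26 - 2*(-7)) + (12242315/4122126)/24076 = -223/(-26 + 14) + (12242315/4122126)*(1/24076) = -223/(-12) + 12242315/99244305576 = -223*(-1/12) + 12242315/99244305576 = 223/12 + 12242315/99244305576 = 1844302254269/99244305576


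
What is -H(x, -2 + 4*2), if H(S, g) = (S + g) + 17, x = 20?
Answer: -43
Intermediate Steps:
H(S, g) = 17 + S + g
-H(x, -2 + 4*2) = -(17 + 20 + (-2 + 4*2)) = -(17 + 20 + (-2 + 8)) = -(17 + 20 + 6) = -1*43 = -43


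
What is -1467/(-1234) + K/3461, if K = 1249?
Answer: 6618553/4270874 ≈ 1.5497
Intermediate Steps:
-1467/(-1234) + K/3461 = -1467/(-1234) + 1249/3461 = -1467*(-1/1234) + 1249*(1/3461) = 1467/1234 + 1249/3461 = 6618553/4270874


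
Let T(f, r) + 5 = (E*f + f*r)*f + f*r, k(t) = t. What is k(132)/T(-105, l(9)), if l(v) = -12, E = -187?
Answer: -33/548180 ≈ -6.0199e-5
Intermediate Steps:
T(f, r) = -5 + f*r + f*(-187*f + f*r) (T(f, r) = -5 + ((-187*f + f*r)*f + f*r) = -5 + (f*(-187*f + f*r) + f*r) = -5 + (f*r + f*(-187*f + f*r)) = -5 + f*r + f*(-187*f + f*r))
k(132)/T(-105, l(9)) = 132/(-5 - 187*(-105)² - 105*(-12) - 12*(-105)²) = 132/(-5 - 187*11025 + 1260 - 12*11025) = 132/(-5 - 2061675 + 1260 - 132300) = 132/(-2192720) = 132*(-1/2192720) = -33/548180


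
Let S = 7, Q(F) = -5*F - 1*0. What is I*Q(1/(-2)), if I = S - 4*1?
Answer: 15/2 ≈ 7.5000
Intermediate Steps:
Q(F) = -5*F (Q(F) = -5*F + 0 = -5*F)
I = 3 (I = 7 - 4*1 = 7 - 4 = 3)
I*Q(1/(-2)) = 3*(-5/(-2)) = 3*(-5*(-1/2)) = 3*(5/2) = 15/2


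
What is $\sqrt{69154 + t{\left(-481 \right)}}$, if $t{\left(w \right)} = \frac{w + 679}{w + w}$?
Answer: $\frac{5 \sqrt{639979639}}{481} \approx 262.97$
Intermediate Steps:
$t{\left(w \right)} = \frac{679 + w}{2 w}$
$\sqrt{69154 + t{\left(-481 \right)}} = \sqrt{69154 + \frac{679 - 481}{2 \left(-481\right)}} = \sqrt{69154 + \frac{1}{2} \left(- \frac{1}{481}\right) 198} = \sqrt{69154 - \frac{99}{481}} = \sqrt{\frac{33262975}{481}} = \frac{5 \sqrt{639979639}}{481}$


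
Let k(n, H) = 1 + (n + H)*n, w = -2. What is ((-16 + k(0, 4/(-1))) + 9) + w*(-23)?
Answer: 40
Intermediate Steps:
k(n, H) = 1 + n*(H + n) (k(n, H) = 1 + (H + n)*n = 1 + n*(H + n))
((-16 + k(0, 4/(-1))) + 9) + w*(-23) = ((-16 + (1 + 0**2 + (4/(-1))*0)) + 9) - 2*(-23) = ((-16 + (1 + 0 + (4*(-1))*0)) + 9) + 46 = ((-16 + (1 + 0 - 4*0)) + 9) + 46 = ((-16 + (1 + 0 + 0)) + 9) + 46 = ((-16 + 1) + 9) + 46 = (-15 + 9) + 46 = -6 + 46 = 40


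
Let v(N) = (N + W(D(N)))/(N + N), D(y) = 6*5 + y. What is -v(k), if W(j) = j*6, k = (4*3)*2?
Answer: -29/4 ≈ -7.2500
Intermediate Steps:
D(y) = 30 + y
k = 24 (k = 12*2 = 24)
W(j) = 6*j
v(N) = (180 + 7*N)/(2*N) (v(N) = (N + 6*(30 + N))/(N + N) = (N + (180 + 6*N))/((2*N)) = (180 + 7*N)*(1/(2*N)) = (180 + 7*N)/(2*N))
-v(k) = -(7/2 + 90/24) = -(7/2 + 90*(1/24)) = -(7/2 + 15/4) = -1*29/4 = -29/4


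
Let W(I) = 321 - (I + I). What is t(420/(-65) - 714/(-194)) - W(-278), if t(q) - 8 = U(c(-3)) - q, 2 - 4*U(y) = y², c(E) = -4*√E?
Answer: -2153079/2522 ≈ -853.72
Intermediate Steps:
U(y) = ½ - y²/4
W(I) = 321 - 2*I
t(q) = 41/2 - q (t(q) = 8 + ((½ - (-4*I*√3)²/4) - q) = 8 + ((½ - ¼*(-48)) - q) = 8 + ((½ + 12) - q) = 8 + (25/2 - q) = 41/2 - q)
t(420/(-65) - 714/(-194)) - W(-278) = (41/2 - (420/(-65) - 714/(-194))) - (321 - 2*(-278)) = (41/2 - (420*(-1/65) - 714*(-1/194))) - (321 + 556) = (41/2 - (-84/13 + 357/97)) - 1*877 = (41/2 - 1*(-3507/1261)) - 877 = (41/2 + 3507/1261) - 877 = 58715/2522 - 877 = -2153079/2522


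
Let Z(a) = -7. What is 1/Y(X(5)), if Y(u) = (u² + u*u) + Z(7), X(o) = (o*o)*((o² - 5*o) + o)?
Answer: 1/31243 ≈ 3.2007e-5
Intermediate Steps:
X(o) = o²*(o² - 4*o)
Y(u) = -7 + 2*u² (Y(u) = (u² + u*u) - 7 = (u² + u²) - 7 = 2*u² - 7 = -7 + 2*u²)
1/Y(X(5)) = 1/(-7 + 2*(5³*(-4 + 5))²) = 1/(-7 + 2*(125*1)²) = 1/(-7 + 2*125²) = 1/(-7 + 2*15625) = 1/(-7 + 31250) = 1/31243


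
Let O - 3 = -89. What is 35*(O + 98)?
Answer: 420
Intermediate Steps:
O = -86 (O = 3 - 89 = -86)
35*(O + 98) = 35*(-86 + 98) = 35*12 = 420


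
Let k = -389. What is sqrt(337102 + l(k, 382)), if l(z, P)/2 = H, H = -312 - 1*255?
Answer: 4*sqrt(20998) ≈ 579.63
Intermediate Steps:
H = -567 (H = -312 - 255 = -567)
l(z, P) = -1134 (l(z, P) = 2*(-567) = -1134)
sqrt(337102 + l(k, 382)) = sqrt(337102 - 1134) = sqrt(335968) = 4*sqrt(20998)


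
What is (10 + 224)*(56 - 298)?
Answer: -56628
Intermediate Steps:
(10 + 224)*(56 - 298) = 234*(-242) = -56628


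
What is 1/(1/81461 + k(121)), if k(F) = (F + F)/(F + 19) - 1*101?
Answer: -5702270/566072419 ≈ -0.010073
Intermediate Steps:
k(F) = -101 + 2*F/(19 + F) (k(F) = (2*F)/(19 + F) - 101 = 2*F/(19 + F) - 101 = -101 + 2*F/(19 + F))
1/(1/81461 + k(121)) = 1/(1/81461 + (-1919 - 99*121)/(19 + 121)) = 1/(1/81461 + (-1919 - 11979)/140) = 1/(1/81461 + (1/140)*(-13898)) = 1/(1/81461 - 6949/70) = 1/(-566072419/5702270) = -5702270/566072419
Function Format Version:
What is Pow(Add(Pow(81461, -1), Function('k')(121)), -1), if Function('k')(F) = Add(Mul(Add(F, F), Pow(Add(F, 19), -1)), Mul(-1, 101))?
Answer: Rational(-5702270, 566072419) ≈ -0.010073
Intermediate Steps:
Function('k')(F) = Add(-101, Mul(2, F, Pow(Add(19, F), -1))) (Function('k')(F) = Add(Mul(Mul(2, F), Pow(Add(19, F), -1)), -101) = Add(Mul(2, F, Pow(Add(19, F), -1)), -101) = Add(-101, Mul(2, F, Pow(Add(19, F), -1))))
Pow(Add(Pow(81461, -1), Function('k')(121)), -1) = Pow(Add(Pow(81461, -1), Mul(Pow(Add(19, 121), -1), Add(-1919, Mul(-99, 121)))), -1) = Pow(Add(Rational(1, 81461), Mul(Pow(140, -1), Add(-1919, -11979))), -1) = Pow(Add(Rational(1, 81461), Mul(Rational(1, 140), -13898)), -1) = Pow(Add(Rational(1, 81461), Rational(-6949, 70)), -1) = Pow(Rational(-566072419, 5702270), -1) = Rational(-5702270, 566072419)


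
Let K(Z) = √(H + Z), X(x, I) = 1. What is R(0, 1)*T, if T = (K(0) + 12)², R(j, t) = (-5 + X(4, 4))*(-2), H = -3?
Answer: 1128 + 192*I*√3 ≈ 1128.0 + 332.55*I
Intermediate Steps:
R(j, t) = 8 (R(j, t) = (-5 + 1)*(-2) = -4*(-2) = 8)
K(Z) = √(-3 + Z)
T = (12 + I*√3)² (T = (√(-3 + 0) + 12)² = (√(-3) + 12)² = (I*√3 + 12)² = (12 + I*√3)² ≈ 141.0 + 41.569*I)
R(0, 1)*T = 8*(12 + I*√3)²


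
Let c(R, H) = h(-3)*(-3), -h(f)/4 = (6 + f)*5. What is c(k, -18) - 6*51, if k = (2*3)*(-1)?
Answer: -126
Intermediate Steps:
k = -6 (k = 6*(-1) = -6)
h(f) = -120 - 20*f (h(f) = -4*(6 + f)*5 = -4*(30 + 5*f) = -120 - 20*f)
c(R, H) = 180 (c(R, H) = (-120 - 20*(-3))*(-3) = (-120 + 60)*(-3) = -60*(-3) = 180)
c(k, -18) - 6*51 = 180 - 6*51 = 180 - 1*306 = 180 - 306 = -126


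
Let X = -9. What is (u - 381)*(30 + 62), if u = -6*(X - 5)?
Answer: -27324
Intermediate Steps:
u = 84 (u = -6*(-9 - 5) = -6*(-14) = 84)
(u - 381)*(30 + 62) = (84 - 381)*(30 + 62) = -297*92 = -27324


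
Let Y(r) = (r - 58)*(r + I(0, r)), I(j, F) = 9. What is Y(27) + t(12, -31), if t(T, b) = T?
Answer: -1104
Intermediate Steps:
Y(r) = (-58 + r)*(9 + r) (Y(r) = (r - 58)*(r + 9) = (-58 + r)*(9 + r))
Y(27) + t(12, -31) = (-522 + 27² - 49*27) + 12 = (-522 + 729 - 1323) + 12 = -1116 + 12 = -1104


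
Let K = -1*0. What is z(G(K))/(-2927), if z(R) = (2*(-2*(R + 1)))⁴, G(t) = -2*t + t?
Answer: -256/2927 ≈ -0.087462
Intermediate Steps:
K = 0
G(t) = -t
z(R) = (-4 - 4*R)⁴ (z(R) = (2*(-2*(1 + R)))⁴ = (2*(-2 - 2*R))⁴ = (-4 - 4*R)⁴)
z(G(K))/(-2927) = (256*(1 - 1*0)⁴)/(-2927) = (256*(1 + 0)⁴)*(-1/2927) = (256*1⁴)*(-1/2927) = (256*1)*(-1/2927) = 256*(-1/2927) = -256/2927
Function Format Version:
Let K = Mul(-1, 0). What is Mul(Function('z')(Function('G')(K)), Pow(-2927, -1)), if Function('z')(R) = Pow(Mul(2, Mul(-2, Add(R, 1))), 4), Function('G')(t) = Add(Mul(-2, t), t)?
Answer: Rational(-256, 2927) ≈ -0.087462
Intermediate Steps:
K = 0
Function('G')(t) = Mul(-1, t)
Function('z')(R) = Pow(Add(-4, Mul(-4, R)), 4) (Function('z')(R) = Pow(Mul(2, Mul(-2, Add(1, R))), 4) = Pow(Mul(2, Add(-2, Mul(-2, R))), 4) = Pow(Add(-4, Mul(-4, R)), 4))
Mul(Function('z')(Function('G')(K)), Pow(-2927, -1)) = Mul(Mul(256, Pow(Add(1, Mul(-1, 0)), 4)), Pow(-2927, -1)) = Mul(Mul(256, Pow(Add(1, 0), 4)), Rational(-1, 2927)) = Mul(Mul(256, Pow(1, 4)), Rational(-1, 2927)) = Mul(Mul(256, 1), Rational(-1, 2927)) = Mul(256, Rational(-1, 2927)) = Rational(-256, 2927)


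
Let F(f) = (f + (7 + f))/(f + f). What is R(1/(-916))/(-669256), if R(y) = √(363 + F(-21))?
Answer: -√13098/4015536 ≈ -2.8501e-5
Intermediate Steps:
F(f) = (7 + 2*f)/(2*f) (F(f) = (7 + 2*f)/((2*f)) = (7 + 2*f)*(1/(2*f)) = (7 + 2*f)/(2*f))
R(y) = √13098/6 (R(y) = √(363 + (7/2 - 21)/(-21)) = √(363 - 1/21*(-35/2)) = √(363 + ⅚) = √(2183/6) = √13098/6)
R(1/(-916))/(-669256) = (√13098/6)/(-669256) = (√13098/6)*(-1/669256) = -√13098/4015536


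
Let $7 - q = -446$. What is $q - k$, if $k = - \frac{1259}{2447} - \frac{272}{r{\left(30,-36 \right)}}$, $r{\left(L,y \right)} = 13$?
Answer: $\frac{15092334}{31811} \approx 474.44$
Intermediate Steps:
$q = 453$ ($q = 7 - -446 = 7 + 446 = 453$)
$k = - \frac{681951}{31811}$ ($k = - \frac{1259}{2447} - \frac{272}{13} = - \frac{681951}{31811} \approx -21.438$)
$q - k = 453 - - \frac{681951}{31811} = 453 + \frac{681951}{31811} = \frac{15092334}{31811}$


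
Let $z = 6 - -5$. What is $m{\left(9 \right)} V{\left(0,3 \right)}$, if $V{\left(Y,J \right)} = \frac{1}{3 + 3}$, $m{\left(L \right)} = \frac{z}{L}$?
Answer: $\frac{11}{54} \approx 0.2037$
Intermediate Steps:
$z = 11$ ($z = 6 + 5 = 11$)
$m{\left(L \right)} = \frac{11}{L}$
$V{\left(Y,J \right)} = \frac{1}{6}$
$m{\left(9 \right)} V{\left(0,3 \right)} = \frac{11}{9} \cdot \frac{1}{6} = \frac{11}{54}$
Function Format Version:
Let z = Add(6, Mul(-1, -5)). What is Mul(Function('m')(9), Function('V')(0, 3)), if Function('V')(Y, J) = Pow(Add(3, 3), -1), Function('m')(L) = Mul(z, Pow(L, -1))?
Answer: Rational(11, 54) ≈ 0.20370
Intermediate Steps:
z = 11 (z = Add(6, 5) = 11)
Function('m')(L) = Mul(11, Pow(L, -1))
Function('V')(Y, J) = Rational(1, 6) (Function('V')(Y, J) = Pow(6, -1) = Rational(1, 6))
Mul(Function('m')(9), Function('V')(0, 3)) = Mul(Mul(11, Pow(9, -1)), Rational(1, 6)) = Mul(Mul(11, Rational(1, 9)), Rational(1, 6)) = Mul(Rational(11, 9), Rational(1, 6)) = Rational(11, 54)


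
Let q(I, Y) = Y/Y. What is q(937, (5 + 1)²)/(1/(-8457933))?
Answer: -8457933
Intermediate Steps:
q(I, Y) = 1
q(937, (5 + 1)²)/(1/(-8457933)) = 1/1/(-8457933) = 1/(-1/8457933) = 1*(-8457933) = -8457933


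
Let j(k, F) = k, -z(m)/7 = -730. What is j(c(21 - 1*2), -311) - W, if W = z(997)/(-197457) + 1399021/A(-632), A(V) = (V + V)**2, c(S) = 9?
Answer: 2571204068611/315476259072 ≈ 8.1502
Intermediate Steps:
A(V) = 4*V**2 (A(V) = (2*V)**2 = 4*V**2)
z(m) = 5110 (z(m) = -7*(-730) = 5110)
W = 268082263037/315476259072 (W = 5110/(-197457) + 1399021/((4*(-632)**2)) = 5110*(-1/197457) + 1399021/((4*399424)) = -5110/197457 + 1399021/1597696 = 268082263037/315476259072 ≈ 0.84977)
j(c(21 - 1*2), -311) - W = 9 - 1*268082263037/315476259072 = 9 - 268082263037/315476259072 = 2571204068611/315476259072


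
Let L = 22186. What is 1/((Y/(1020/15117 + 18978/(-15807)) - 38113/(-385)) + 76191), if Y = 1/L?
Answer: 256976506418940/19604736329536103077 ≈ 1.3108e-5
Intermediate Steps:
Y = 1/22186 ≈ 4.5073e-5
1/((Y/(1020/15117 + 18978/(-15807)) - 38113/(-385)) + 76191) = 1/((1/(22186*(1020/15117 + 18978/(-15807))) - 38113/(-385)) + 76191) = 1/((1/(22186*(1020*(1/15117) + 18978*(-1/15807))) - 38113*(-1/385)) + 76191) = 1/((1/(22186*(340/5039 - 6326/5269)) + 38113/385) + 76191) = 1/((1/(22186*(-30085254/26550491)) + 38113/385) + 76191) = 1/(((1/22186)*(-26550491/30085254) + 38113/385) + 76191) = 1/((-26550491/667471445244 + 38113/385) + 76191) = 1/(25439328970645537/256976506418940 + 76191) = 1/(19604736329536103077/256976506418940) = 256976506418940/19604736329536103077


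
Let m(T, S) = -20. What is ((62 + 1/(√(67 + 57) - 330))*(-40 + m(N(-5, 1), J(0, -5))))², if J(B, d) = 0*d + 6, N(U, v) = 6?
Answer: 2558171006080200/184878409 - 1517350950*√31/184878409 ≈ 1.3837e+7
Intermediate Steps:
J(B, d) = 6 (J(B, d) = 0 + 6 = 6)
((62 + 1/(√(67 + 57) - 330))*(-40 + m(N(-5, 1), J(0, -5))))² = ((62 + 1/(√(67 + 57) - 330))*(-40 - 20))² = ((62 + 1/(√124 - 330))*(-60))² = ((62 + 1/(2*√31 - 330))*(-60))² = ((62 + 1/(-330 + 2*√31))*(-60))² = (-3720 - 60/(-330 + 2*√31))²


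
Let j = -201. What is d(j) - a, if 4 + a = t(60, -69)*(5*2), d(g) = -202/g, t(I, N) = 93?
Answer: -185924/201 ≈ -925.00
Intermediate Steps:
a = 926 (a = -4 + 93*(5*2) = -4 + 93*10 = -4 + 930 = 926)
d(j) - a = -202/(-201) - 1*926 = -202*(-1/201) - 926 = 202/201 - 926 = -185924/201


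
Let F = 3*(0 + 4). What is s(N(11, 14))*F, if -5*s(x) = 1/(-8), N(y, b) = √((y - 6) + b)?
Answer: 3/10 ≈ 0.30000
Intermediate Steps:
N(y, b) = √(-6 + b + y) (N(y, b) = √((-6 + y) + b) = √(-6 + b + y))
s(x) = 1/40 (s(x) = -⅕/(-8) = -⅕*(-⅛) = 1/40)
F = 12 (F = 3*4 = 12)
s(N(11, 14))*F = (1/40)*12 = 3/10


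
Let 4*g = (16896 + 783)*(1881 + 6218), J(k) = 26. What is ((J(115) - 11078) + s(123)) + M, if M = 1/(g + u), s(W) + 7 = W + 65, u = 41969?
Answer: -1558358904483/143350097 ≈ -10871.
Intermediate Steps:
s(W) = 58 + W (s(W) = -7 + (W + 65) = -7 + (65 + W) = 58 + W)
g = 143182221/4 (g = ((16896 + 783)*(1881 + 6218))/4 = (17679*8099)/4 = (¼)*143182221 = 143182221/4 ≈ 3.5796e+7)
M = 4/143350097 (M = 1/(143182221/4 + 41969) = 1/(143350097/4) = 4/143350097 ≈ 2.7904e-8)
((J(115) - 11078) + s(123)) + M = ((26 - 11078) + (58 + 123)) + 4/143350097 = (-11052 + 181) + 4/143350097 = -10871 + 4/143350097 = -1558358904483/143350097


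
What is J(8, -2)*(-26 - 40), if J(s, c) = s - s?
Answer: 0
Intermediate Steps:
J(s, c) = 0
J(8, -2)*(-26 - 40) = 0*(-26 - 40) = 0*(-66) = 0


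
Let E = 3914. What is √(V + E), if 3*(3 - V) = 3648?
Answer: √2701 ≈ 51.971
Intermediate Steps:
V = -1213 (V = 3 - ⅓*3648 = 3 - 1216 = -1213)
√(V + E) = √(-1213 + 3914) = √2701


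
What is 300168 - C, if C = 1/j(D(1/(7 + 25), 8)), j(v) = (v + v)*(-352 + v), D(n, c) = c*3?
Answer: 4725844993/15744 ≈ 3.0017e+5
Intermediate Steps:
D(n, c) = 3*c
j(v) = 2*v*(-352 + v) (j(v) = (2*v)*(-352 + v) = 2*v*(-352 + v))
C = -1/15744 (C = 1/(2*(3*8)*(-352 + 3*8)) = 1/(2*24*(-352 + 24)) = 1/(2*24*(-328)) = 1/(-15744) = -1/15744 ≈ -6.3516e-5)
300168 - C = 300168 - 1*(-1/15744) = 300168 + 1/15744 = 4725844993/15744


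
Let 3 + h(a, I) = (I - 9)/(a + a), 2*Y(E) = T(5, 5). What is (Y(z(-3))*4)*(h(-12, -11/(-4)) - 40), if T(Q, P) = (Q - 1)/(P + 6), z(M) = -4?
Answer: -373/12 ≈ -31.083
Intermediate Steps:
T(Q, P) = (-1 + Q)/(6 + P)
Y(E) = 2/11 (Y(E) = ((-1 + 5)/(6 + 5))/2 = (4/11)/2 = ((1/11)*4)/2 = (½)*(4/11) = 2/11)
h(a, I) = -3 + (-9 + I)/(2*a) (h(a, I) = -3 + (I - 9)/(a + a) = -3 + (-9 + I)/((2*a)) = -3 + (-9 + I)*(1/(2*a)) = -3 + (-9 + I)/(2*a))
(Y(z(-3))*4)*(h(-12, -11/(-4)) - 40) = ((2/11)*4)*((½)*(-9 - 11/(-4) - 6*(-12))/(-12) - 40) = 8*((½)*(-1/12)*(-9 - 11*(-¼) + 72) - 40)/11 = 8*((½)*(-1/12)*(-9 + 11/4 + 72) - 40)/11 = 8*((½)*(-1/12)*(263/4) - 40)/11 = 8*(-263/96 - 40)/11 = (8/11)*(-4103/96) = -373/12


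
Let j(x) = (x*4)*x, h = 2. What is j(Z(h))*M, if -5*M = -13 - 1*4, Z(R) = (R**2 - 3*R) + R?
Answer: 0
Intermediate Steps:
Z(R) = R**2 - 2*R
j(x) = 4*x**2 (j(x) = (4*x)*x = 4*x**2)
M = 17/5 (M = -(-13 - 1*4)/5 = -(-13 - 4)/5 = -1/5*(-17) = 17/5 ≈ 3.4000)
j(Z(h))*M = (4*(2*(-2 + 2))**2)*(17/5) = (4*(2*0)**2)*(17/5) = (4*0**2)*(17/5) = (4*0)*(17/5) = 0*(17/5) = 0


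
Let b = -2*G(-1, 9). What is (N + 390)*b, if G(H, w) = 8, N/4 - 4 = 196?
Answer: -19040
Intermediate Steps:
N = 800 (N = 16 + 4*196 = 16 + 784 = 800)
b = -16 (b = -2*8 = -16)
(N + 390)*b = (800 + 390)*(-16) = 1190*(-16) = -19040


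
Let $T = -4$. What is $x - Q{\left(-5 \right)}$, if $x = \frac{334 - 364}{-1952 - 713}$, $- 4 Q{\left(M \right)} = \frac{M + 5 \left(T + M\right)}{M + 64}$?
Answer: $- \frac{12617}{62894} \approx -0.20061$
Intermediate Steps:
$Q{\left(M \right)} = - \frac{-20 + 6 M}{4 \left(64 + M\right)}$ ($Q{\left(M \right)} = - \frac{\left(M + 5 \left(-4 + M\right)\right) \frac{1}{M + 64}}{4} = - \frac{\left(M + \left(-20 + 5 M\right)\right) \frac{1}{64 + M}}{4} = - \frac{\left(-20 + 6 M\right) \frac{1}{64 + M}}{4} = - \frac{\frac{1}{64 + M} \left(-20 + 6 M\right)}{4} = - \frac{-20 + 6 M}{4 \left(64 + M\right)}$)
$x = \frac{6}{533}$ ($x = - \frac{30}{-2665} = \left(-30\right) \left(- \frac{1}{2665}\right) = \frac{6}{533} \approx 0.011257$)
$x - Q{\left(-5 \right)} = \frac{6}{533} - \frac{10 - -15}{2 \left(64 - 5\right)} = \frac{6}{533} - \frac{10 + 15}{2 \cdot 59} = \frac{6}{533} - \frac{1}{2} \cdot \frac{1}{59} \cdot 25 = \frac{6}{533} - \frac{25}{118} = - \frac{12617}{62894}$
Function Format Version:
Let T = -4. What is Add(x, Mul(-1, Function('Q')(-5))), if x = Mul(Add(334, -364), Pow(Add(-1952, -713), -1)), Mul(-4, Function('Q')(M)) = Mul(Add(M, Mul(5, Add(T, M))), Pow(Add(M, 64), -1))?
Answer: Rational(-12617, 62894) ≈ -0.20061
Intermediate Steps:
Function('Q')(M) = Mul(Rational(-1, 4), Pow(Add(64, M), -1), Add(-20, Mul(6, M))) (Function('Q')(M) = Mul(Rational(-1, 4), Mul(Add(M, Mul(5, Add(-4, M))), Pow(Add(M, 64), -1))) = Mul(Rational(-1, 4), Mul(Add(M, Add(-20, Mul(5, M))), Pow(Add(64, M), -1))) = Mul(Rational(-1, 4), Mul(Add(-20, Mul(6, M)), Pow(Add(64, M), -1))) = Mul(Rational(-1, 4), Mul(Pow(Add(64, M), -1), Add(-20, Mul(6, M)))) = Mul(Rational(-1, 4), Pow(Add(64, M), -1), Add(-20, Mul(6, M))))
x = Rational(6, 533) (x = Mul(-30, Pow(-2665, -1)) = Mul(-30, Rational(-1, 2665)) = Rational(6, 533) ≈ 0.011257)
Add(x, Mul(-1, Function('Q')(-5))) = Add(Rational(6, 533), Mul(-1, Mul(Rational(1, 2), Pow(Add(64, -5), -1), Add(10, Mul(-3, -5))))) = Add(Rational(6, 533), Mul(-1, Mul(Rational(1, 2), Pow(59, -1), Add(10, 15)))) = Add(Rational(6, 533), Mul(-1, Mul(Rational(1, 2), Rational(1, 59), 25))) = Add(Rational(6, 533), Mul(-1, Rational(25, 118))) = Add(Rational(6, 533), Rational(-25, 118)) = Rational(-12617, 62894)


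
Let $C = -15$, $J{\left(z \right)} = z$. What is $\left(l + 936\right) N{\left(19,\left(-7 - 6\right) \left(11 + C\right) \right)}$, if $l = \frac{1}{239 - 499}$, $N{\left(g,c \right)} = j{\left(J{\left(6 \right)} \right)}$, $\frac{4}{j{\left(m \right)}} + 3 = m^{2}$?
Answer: $\frac{243359}{2145} \approx 113.45$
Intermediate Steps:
$j{\left(m \right)} = \frac{4}{-3 + m^{2}}$
$N{\left(g,c \right)} = \frac{4}{33}$ ($N{\left(g,c \right)} = \frac{4}{-3 + 6^{2}} = \frac{4}{-3 + 36} = \frac{4}{33}$)
$l = - \frac{1}{260}$ ($l = \frac{1}{-260} = - \frac{1}{260} \approx -0.0038462$)
$\left(l + 936\right) N{\left(19,\left(-7 - 6\right) \left(11 + C\right) \right)} = \left(- \frac{1}{260} + 936\right) \frac{4}{33} = \frac{243359}{260} \cdot \frac{4}{33} = \frac{243359}{2145}$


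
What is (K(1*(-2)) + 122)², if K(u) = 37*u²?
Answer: 72900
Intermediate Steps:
(K(1*(-2)) + 122)² = (37*(1*(-2))² + 122)² = (37*(-2)² + 122)² = (37*4 + 122)² = (148 + 122)² = 270² = 72900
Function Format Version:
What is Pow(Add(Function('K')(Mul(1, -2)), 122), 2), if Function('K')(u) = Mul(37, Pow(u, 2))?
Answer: 72900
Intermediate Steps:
Pow(Add(Function('K')(Mul(1, -2)), 122), 2) = Pow(Add(Mul(37, Pow(Mul(1, -2), 2)), 122), 2) = Pow(Add(Mul(37, Pow(-2, 2)), 122), 2) = Pow(Add(Mul(37, 4), 122), 2) = Pow(Add(148, 122), 2) = Pow(270, 2) = 72900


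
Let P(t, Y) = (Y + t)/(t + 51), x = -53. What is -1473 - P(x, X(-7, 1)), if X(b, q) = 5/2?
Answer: -5993/4 ≈ -1498.3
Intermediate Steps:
X(b, q) = 5/2 (X(b, q) = 5*(½) = 5/2)
P(t, Y) = (Y + t)/(51 + t)
-1473 - P(x, X(-7, 1)) = -1473 - (5/2 - 53)/(51 - 53) = -1473 - (-101)/((-2)*2) = -1473 - (-1)*(-101)/(2*2) = -1473 - 1*101/4 = -1473 - 101/4 = -5993/4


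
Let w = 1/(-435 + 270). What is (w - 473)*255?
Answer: -1326782/11 ≈ -1.2062e+5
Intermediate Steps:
w = -1/165 (w = 1/(-165) = -1/165 ≈ -0.0060606)
(w - 473)*255 = (-1/165 - 473)*255 = -78046/165*255 = -1326782/11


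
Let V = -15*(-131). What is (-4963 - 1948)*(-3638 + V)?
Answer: 11562103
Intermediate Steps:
V = 1965
(-4963 - 1948)*(-3638 + V) = (-4963 - 1948)*(-3638 + 1965) = -6911*(-1673) = 11562103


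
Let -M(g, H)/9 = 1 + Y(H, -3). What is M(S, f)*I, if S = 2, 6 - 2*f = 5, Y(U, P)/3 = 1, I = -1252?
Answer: 45072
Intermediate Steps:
Y(U, P) = 3 (Y(U, P) = 3*1 = 3)
f = ½ (f = 3 - ½*5 = 3 - 5/2 = ½ ≈ 0.50000)
M(g, H) = -36 (M(g, H) = -9*(1 + 3) = -9*4 = -36)
M(S, f)*I = -36*(-1252) = 45072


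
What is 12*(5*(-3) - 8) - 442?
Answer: -718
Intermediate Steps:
12*(5*(-3) - 8) - 442 = 12*(-15 - 8) - 442 = 12*(-23) - 442 = -276 - 442 = -718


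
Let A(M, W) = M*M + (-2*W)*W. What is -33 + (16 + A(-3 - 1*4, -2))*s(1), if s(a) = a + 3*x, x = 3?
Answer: 537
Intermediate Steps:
s(a) = 9 + a (s(a) = a + 3*3 = a + 9 = 9 + a)
A(M, W) = M² - 2*W²
-33 + (16 + A(-3 - 1*4, -2))*s(1) = -33 + (16 + ((-3 - 1*4)² - 2*(-2)²))*(9 + 1) = -33 + (16 + ((-3 - 4)² - 2*4))*10 = -33 + (16 + ((-7)² - 8))*10 = -33 + (16 + (49 - 8))*10 = -33 + (16 + 41)*10 = -33 + 57*10 = -33 + 570 = 537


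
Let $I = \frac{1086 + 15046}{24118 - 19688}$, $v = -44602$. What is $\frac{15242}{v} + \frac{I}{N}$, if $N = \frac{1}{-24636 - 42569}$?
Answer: $- \frac{2417768655009}{9879343} \approx -2.4473 \cdot 10^{5}$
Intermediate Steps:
$I = \frac{8066}{2215}$ ($I = \frac{16132}{4430} = 16132 \cdot \frac{1}{4430} = \frac{8066}{2215} \approx 3.6415$)
$N = - \frac{1}{67205}$ ($N = \frac{1}{-67205} = - \frac{1}{67205} \approx -1.488 \cdot 10^{-5}$)
$\frac{15242}{v} + \frac{I}{N} = \frac{15242}{-44602} + \frac{8066}{2215 \left(- \frac{1}{67205}\right)} = 15242 \left(- \frac{1}{44602}\right) + \frac{8066}{2215} \left(-67205\right) = - \frac{7621}{22301} - \frac{108415106}{443} = - \frac{2417768655009}{9879343}$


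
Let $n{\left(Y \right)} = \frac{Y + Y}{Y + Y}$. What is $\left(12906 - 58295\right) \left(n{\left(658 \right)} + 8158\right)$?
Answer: $-370328851$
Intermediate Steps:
$n{\left(Y \right)} = 1$ ($n{\left(Y \right)} = \frac{2 Y}{2 Y} = 2 Y \frac{1}{2 Y} = 1$)
$\left(12906 - 58295\right) \left(n{\left(658 \right)} + 8158\right) = \left(12906 - 58295\right) \left(1 + 8158\right) = \left(-45389\right) 8159 = -370328851$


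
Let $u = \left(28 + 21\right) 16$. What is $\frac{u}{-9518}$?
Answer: $- \frac{392}{4759} \approx -0.08237$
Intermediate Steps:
$u = 784$ ($u = 49 \cdot 16 = 784$)
$\frac{u}{-9518} = \frac{784}{-9518} = 784 \left(- \frac{1}{9518}\right) = - \frac{392}{4759}$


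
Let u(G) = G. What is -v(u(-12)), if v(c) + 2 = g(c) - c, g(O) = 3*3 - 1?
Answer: -18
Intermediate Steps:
g(O) = 8 (g(O) = 9 - 1 = 8)
v(c) = 6 - c (v(c) = -2 + (8 - c) = 6 - c)
-v(u(-12)) = -(6 - 1*(-12)) = -(6 + 12) = -1*18 = -18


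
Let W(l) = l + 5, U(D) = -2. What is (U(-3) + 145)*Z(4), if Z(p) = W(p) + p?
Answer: 1859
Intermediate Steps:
W(l) = 5 + l
Z(p) = 5 + 2*p (Z(p) = (5 + p) + p = 5 + 2*p)
(U(-3) + 145)*Z(4) = (-2 + 145)*(5 + 2*4) = 143*(5 + 8) = 143*13 = 1859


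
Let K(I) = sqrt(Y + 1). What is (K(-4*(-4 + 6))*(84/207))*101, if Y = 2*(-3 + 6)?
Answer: 2828*sqrt(7)/69 ≈ 108.44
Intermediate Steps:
Y = 6 (Y = 2*3 = 6)
K(I) = sqrt(7) (K(I) = sqrt(6 + 1) = sqrt(7))
(K(-4*(-4 + 6))*(84/207))*101 = (sqrt(7)*(84/207))*101 = (sqrt(7)*(84*(1/207)))*101 = (sqrt(7)*(28/69))*101 = (28*sqrt(7)/69)*101 = 2828*sqrt(7)/69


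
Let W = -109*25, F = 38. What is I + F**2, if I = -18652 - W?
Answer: -14483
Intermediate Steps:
W = -2725
I = -15927 (I = -18652 - 1*(-2725) = -18652 + 2725 = -15927)
I + F**2 = -15927 + 38**2 = -15927 + 1444 = -14483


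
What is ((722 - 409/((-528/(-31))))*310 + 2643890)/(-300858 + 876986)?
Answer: 107872885/21728256 ≈ 4.9646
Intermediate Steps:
((722 - 409/((-528/(-31))))*310 + 2643890)/(-300858 + 876986) = ((722 - 409/((-528*(-1/31))))*310 + 2643890)/576128 = ((722 - 409/528/31)*310 + 2643890)*(1/576128) = ((722 - 409*31/528)*310 + 2643890)*(1/576128) = ((722 - 12679/528)*310 + 2643890)*(1/576128) = ((368537/528)*310 + 2643890)*(1/576128) = (57123235/264 + 2643890)*(1/576128) = (755110195/264)*(1/576128) = 107872885/21728256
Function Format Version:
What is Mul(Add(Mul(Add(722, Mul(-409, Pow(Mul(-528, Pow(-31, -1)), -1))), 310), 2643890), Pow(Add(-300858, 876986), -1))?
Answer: Rational(107872885, 21728256) ≈ 4.9646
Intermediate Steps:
Mul(Add(Mul(Add(722, Mul(-409, Pow(Mul(-528, Pow(-31, -1)), -1))), 310), 2643890), Pow(Add(-300858, 876986), -1)) = Mul(Add(Mul(Add(722, Mul(-409, Pow(Mul(-528, Rational(-1, 31)), -1))), 310), 2643890), Pow(576128, -1)) = Mul(Add(Mul(Add(722, Mul(-409, Pow(Rational(528, 31), -1))), 310), 2643890), Rational(1, 576128)) = Mul(Add(Mul(Add(722, Mul(-409, Rational(31, 528))), 310), 2643890), Rational(1, 576128)) = Mul(Add(Mul(Add(722, Rational(-12679, 528)), 310), 2643890), Rational(1, 576128)) = Mul(Add(Mul(Rational(368537, 528), 310), 2643890), Rational(1, 576128)) = Mul(Add(Rational(57123235, 264), 2643890), Rational(1, 576128)) = Mul(Rational(755110195, 264), Rational(1, 576128)) = Rational(107872885, 21728256)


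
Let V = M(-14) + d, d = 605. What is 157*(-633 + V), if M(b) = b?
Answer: -6594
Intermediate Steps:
V = 591 (V = -14 + 605 = 591)
157*(-633 + V) = 157*(-633 + 591) = 157*(-42) = -6594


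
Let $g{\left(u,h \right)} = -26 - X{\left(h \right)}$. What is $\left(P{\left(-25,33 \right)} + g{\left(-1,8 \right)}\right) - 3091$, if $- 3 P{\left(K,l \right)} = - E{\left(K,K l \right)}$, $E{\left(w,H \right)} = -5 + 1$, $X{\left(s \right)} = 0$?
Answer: $- \frac{9355}{3} \approx -3118.3$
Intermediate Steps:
$E{\left(w,H \right)} = -4$
$P{\left(K,l \right)} = - \frac{4}{3}$ ($P{\left(K,l \right)} = - \frac{\left(-1\right) \left(-4\right)}{3} = \left(- \frac{1}{3}\right) 4 = - \frac{4}{3}$)
$g{\left(u,h \right)} = -26$ ($g{\left(u,h \right)} = -26 - 0 = -26 + 0 = -26$)
$\left(P{\left(-25,33 \right)} + g{\left(-1,8 \right)}\right) - 3091 = \left(- \frac{4}{3} - 26\right) - 3091 = - \frac{82}{3} - 3091 = - \frac{9355}{3}$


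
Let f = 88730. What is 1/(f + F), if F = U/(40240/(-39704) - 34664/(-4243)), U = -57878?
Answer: 75347571/6076192252379 ≈ 1.2400e-5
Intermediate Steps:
F = -609397722451/75347571 (F = -57878/(40240/(-39704) - 34664/(-4243)) = -57878/(40240*(-1/39704) - 34664*(-1/4243)) = -57878/(-5030/4963 + 34664/4243) = -57878/150695142/21058009 = -57878*21058009/150695142 = -609397722451/75347571 ≈ -8087.8)
1/(f + F) = 1/(88730 - 609397722451/75347571) = 1/(6076192252379/75347571) = 75347571/6076192252379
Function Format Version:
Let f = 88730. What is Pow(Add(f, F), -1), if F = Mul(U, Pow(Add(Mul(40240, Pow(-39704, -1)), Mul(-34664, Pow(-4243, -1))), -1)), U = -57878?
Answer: Rational(75347571, 6076192252379) ≈ 1.2400e-5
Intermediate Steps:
F = Rational(-609397722451, 75347571) (F = Mul(-57878, Pow(Add(Mul(40240, Pow(-39704, -1)), Mul(-34664, Pow(-4243, -1))), -1)) = Mul(-57878, Pow(Add(Mul(40240, Rational(-1, 39704)), Mul(-34664, Rational(-1, 4243))), -1)) = Mul(-57878, Pow(Add(Rational(-5030, 4963), Rational(34664, 4243)), -1)) = Mul(-57878, Pow(Rational(150695142, 21058009), -1)) = Mul(-57878, Rational(21058009, 150695142)) = Rational(-609397722451, 75347571) ≈ -8087.8)
Pow(Add(f, F), -1) = Pow(Add(88730, Rational(-609397722451, 75347571)), -1) = Pow(Rational(6076192252379, 75347571), -1) = Rational(75347571, 6076192252379)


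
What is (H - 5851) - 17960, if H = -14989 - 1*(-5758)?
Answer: -33042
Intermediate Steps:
H = -9231 (H = -14989 + 5758 = -9231)
(H - 5851) - 17960 = (-9231 - 5851) - 17960 = -15082 - 17960 = -33042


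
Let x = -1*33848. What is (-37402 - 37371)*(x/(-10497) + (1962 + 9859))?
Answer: -9280741388105/10497 ≈ -8.8413e+8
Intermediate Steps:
x = -33848
(-37402 - 37371)*(x/(-10497) + (1962 + 9859)) = (-37402 - 37371)*(-33848/(-10497) + (1962 + 9859)) = -74773*(-33848*(-1/10497) + 11821) = -74773*(33848/10497 + 11821) = -74773*124118885/10497 = -9280741388105/10497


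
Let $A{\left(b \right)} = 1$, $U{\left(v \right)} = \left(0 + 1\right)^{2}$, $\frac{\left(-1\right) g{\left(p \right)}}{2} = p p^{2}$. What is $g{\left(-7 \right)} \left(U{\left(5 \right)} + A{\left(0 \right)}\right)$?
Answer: $1372$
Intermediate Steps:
$g{\left(p \right)} = - 2 p^{3}$ ($g{\left(p \right)} = - 2 p p^{2} = - 2 p^{3}$)
$U{\left(v \right)} = 1$ ($U{\left(v \right)} = 1^{2} = 1$)
$g{\left(-7 \right)} \left(U{\left(5 \right)} + A{\left(0 \right)}\right) = - 2 \left(-7\right)^{3} \left(1 + 1\right) = \left(-2\right) \left(-343\right) 2 = 686 \cdot 2 = 1372$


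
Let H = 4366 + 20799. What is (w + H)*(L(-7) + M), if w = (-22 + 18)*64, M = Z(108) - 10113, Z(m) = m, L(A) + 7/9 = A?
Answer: -748224845/3 ≈ -2.4941e+8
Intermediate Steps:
H = 25165
L(A) = -7/9 + A
M = -10005 (M = 108 - 10113 = -10005)
w = -256 (w = -4*64 = -256)
(w + H)*(L(-7) + M) = (-256 + 25165)*((-7/9 - 7) - 10005) = 24909*(-70/9 - 10005) = 24909*(-90115/9) = -748224845/3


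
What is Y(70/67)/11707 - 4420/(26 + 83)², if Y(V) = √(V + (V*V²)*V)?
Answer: -4420/11881 + √45063410/52552723 ≈ -0.37189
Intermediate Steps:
Y(V) = √(V + V⁴) (Y(V) = √(V + V³*V) = √(V + V⁴))
Y(70/67)/11707 - 4420/(26 + 83)² = √(70/67 + (70/67)⁴)/11707 - 4420/(26 + 83)² = √(70*(1/67) + (70*(1/67))⁴)*(1/11707) - 4420/(109²) = √(70/67 + (70/67)⁴)*(1/11707) - 4420/11881 = √(70/67 + 24010000/20151121)*(1/11707) - 4420*1/11881 = √(45063410/20151121)*(1/11707) - 4420/11881 = (√45063410/4489)*(1/11707) - 4420/11881 = √45063410/52552723 - 4420/11881 = -4420/11881 + √45063410/52552723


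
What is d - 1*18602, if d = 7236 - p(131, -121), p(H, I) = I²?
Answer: -26007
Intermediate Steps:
d = -7405 (d = 7236 - 1*(-121)² = 7236 - 1*14641 = 7236 - 14641 = -7405)
d - 1*18602 = -7405 - 1*18602 = -7405 - 18602 = -26007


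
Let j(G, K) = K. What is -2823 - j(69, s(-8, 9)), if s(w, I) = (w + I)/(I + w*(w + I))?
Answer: -2824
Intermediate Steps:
s(w, I) = (I + w)/(I + w*(I + w))
-2823 - j(69, s(-8, 9)) = -2823 - (9 - 8)/(9 + (-8)² + 9*(-8)) = -2823 - 1/(9 + 64 - 72) = -2823 - 1/1 = -2823 - 1 = -2824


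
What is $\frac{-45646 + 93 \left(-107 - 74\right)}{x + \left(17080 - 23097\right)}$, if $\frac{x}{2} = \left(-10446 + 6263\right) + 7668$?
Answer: $- \frac{62479}{953} \approx -65.56$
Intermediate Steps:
$x = 6970$ ($x = 2 \left(\left(-10446 + 6263\right) + 7668\right) = 2 \left(-4183 + 7668\right) = 2 \cdot 3485 = 6970$)
$\frac{-45646 + 93 \left(-107 - 74\right)}{x + \left(17080 - 23097\right)} = \frac{-45646 + 93 \left(-107 - 74\right)}{6970 + \left(17080 - 23097\right)} = \frac{-45646 + 93 \left(-181\right)}{6970 + \left(17080 - 23097\right)} = \frac{-45646 - 16833}{6970 - 6017} = - \frac{62479}{953}$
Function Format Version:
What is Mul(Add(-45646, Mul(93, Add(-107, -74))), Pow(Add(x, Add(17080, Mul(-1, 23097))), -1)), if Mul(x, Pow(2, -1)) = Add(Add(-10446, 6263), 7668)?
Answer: Rational(-62479, 953) ≈ -65.560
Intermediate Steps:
x = 6970 (x = Mul(2, Add(Add(-10446, 6263), 7668)) = Mul(2, Add(-4183, 7668)) = Mul(2, 3485) = 6970)
Mul(Add(-45646, Mul(93, Add(-107, -74))), Pow(Add(x, Add(17080, Mul(-1, 23097))), -1)) = Mul(Add(-45646, Mul(93, Add(-107, -74))), Pow(Add(6970, Add(17080, Mul(-1, 23097))), -1)) = Mul(Add(-45646, Mul(93, -181)), Pow(Add(6970, Add(17080, -23097)), -1)) = Mul(Add(-45646, -16833), Pow(Add(6970, -6017), -1)) = Mul(-62479, Pow(953, -1)) = Mul(-62479, Rational(1, 953)) = Rational(-62479, 953)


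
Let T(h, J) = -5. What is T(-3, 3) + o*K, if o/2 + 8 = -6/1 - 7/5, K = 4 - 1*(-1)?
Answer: -159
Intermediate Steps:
K = 5 (K = 4 + 1 = 5)
o = -154/5 (o = -16 + 2*(-6/1 - 7/5) = -16 + 2*(-6*1 - 7*⅕) = -16 + 2*(-6 - 7/5) = -16 + 2*(-37/5) = -16 - 74/5 = -154/5 ≈ -30.800)
T(-3, 3) + o*K = -5 - 154/5*5 = -5 - 154 = -159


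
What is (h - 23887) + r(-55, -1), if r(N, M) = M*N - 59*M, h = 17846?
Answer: -5927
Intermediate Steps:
r(N, M) = -59*M + M*N
(h - 23887) + r(-55, -1) = (17846 - 23887) - (-59 - 55) = -6041 - 1*(-114) = -6041 + 114 = -5927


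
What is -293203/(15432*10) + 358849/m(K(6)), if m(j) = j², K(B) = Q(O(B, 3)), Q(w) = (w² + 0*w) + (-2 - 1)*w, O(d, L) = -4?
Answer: 1723365829/3780840 ≈ 455.82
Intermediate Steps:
Q(w) = w² - 3*w (Q(w) = (w² + 0) - 3*w = w² - 3*w)
K(B) = 28 (K(B) = -4*(-3 - 4) = -4*(-7) = 28)
-293203/(15432*10) + 358849/m(K(6)) = -293203/(15432*10) + 358849/(28²) = -293203/154320 + 358849/784 = 1723365829/3780840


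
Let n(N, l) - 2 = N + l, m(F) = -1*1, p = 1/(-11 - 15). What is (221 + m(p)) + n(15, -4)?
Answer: 233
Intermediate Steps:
p = -1/26 (p = 1/(-26) = -1/26 ≈ -0.038462)
m(F) = -1
n(N, l) = 2 + N + l (n(N, l) = 2 + (N + l) = 2 + N + l)
(221 + m(p)) + n(15, -4) = (221 - 1) + (2 + 15 - 4) = 220 + 13 = 233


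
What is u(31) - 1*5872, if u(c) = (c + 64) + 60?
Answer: -5717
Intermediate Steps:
u(c) = 124 + c (u(c) = (64 + c) + 60 = 124 + c)
u(31) - 1*5872 = (124 + 31) - 1*5872 = 155 - 5872 = -5717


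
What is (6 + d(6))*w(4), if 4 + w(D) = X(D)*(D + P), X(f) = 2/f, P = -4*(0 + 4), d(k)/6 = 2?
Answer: -180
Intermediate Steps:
d(k) = 12 (d(k) = 6*2 = 12)
P = -16 (P = -4*4 = -16)
w(D) = -4 + 2*(-16 + D)/D (w(D) = -4 + (2/D)*(D - 16) = -4 + (2/D)*(-16 + D) = -4 + 2*(-16 + D)/D)
(6 + d(6))*w(4) = (6 + 12)*(-2 - 32/4) = 18*(-2 - 32*¼) = 18*(-2 - 8) = 18*(-10) = -180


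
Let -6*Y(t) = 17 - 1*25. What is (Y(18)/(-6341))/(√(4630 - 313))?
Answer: -4*√4317/82122291 ≈ -3.2003e-6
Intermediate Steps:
Y(t) = 4/3 (Y(t) = -(17 - 1*25)/6 = -(17 - 25)/6 = -⅙*(-8) = 4/3)
(Y(18)/(-6341))/(√(4630 - 313)) = ((4/3)/(-6341))/(√(4630 - 313)) = ((4/3)*(-1/6341))/(√4317) = -4*√4317/82122291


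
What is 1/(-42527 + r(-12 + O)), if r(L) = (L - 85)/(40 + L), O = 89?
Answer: -117/4975667 ≈ -2.3514e-5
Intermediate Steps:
r(L) = (-85 + L)/(40 + L)
1/(-42527 + r(-12 + O)) = 1/(-42527 + (-85 + (-12 + 89))/(40 + (-12 + 89))) = 1/(-42527 + (-85 + 77)/(40 + 77)) = 1/(-42527 - 8/117) = 1/(-4975667/117) = -117/4975667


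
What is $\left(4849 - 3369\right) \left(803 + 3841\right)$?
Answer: $6873120$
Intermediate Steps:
$\left(4849 - 3369\right) \left(803 + 3841\right) = \left(4849 - 3369\right) 4644 = 1480 \cdot 4644 = 6873120$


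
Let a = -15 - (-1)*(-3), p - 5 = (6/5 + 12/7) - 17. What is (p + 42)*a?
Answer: -20736/35 ≈ -592.46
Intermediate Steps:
p = -318/35 (p = 5 + ((6/5 + 12/7) - 17) = 5 + (102/35 - 17) = 5 - 493/35 = -318/35 ≈ -9.0857)
a = -18 (a = -15 - 1*3 = -15 - 3 = -18)
(p + 42)*a = (-318/35 + 42)*(-18) = (1152/35)*(-18) = -20736/35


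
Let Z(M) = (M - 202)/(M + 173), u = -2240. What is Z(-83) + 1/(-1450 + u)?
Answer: -5843/1845 ≈ -3.1669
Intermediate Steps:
Z(M) = (-202 + M)/(173 + M)
Z(-83) + 1/(-1450 + u) = (-202 - 83)/(173 - 83) + 1/(-1450 - 2240) = -285/90 + 1/(-3690) = (1/90)*(-285) - 1/3690 = -19/6 - 1/3690 = -5843/1845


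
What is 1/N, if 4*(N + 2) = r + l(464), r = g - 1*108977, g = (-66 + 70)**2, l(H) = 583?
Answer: -2/54193 ≈ -3.6905e-5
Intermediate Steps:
g = 16 (g = 4**2 = 16)
r = -108961 (r = 16 - 1*108977 = 16 - 108977 = -108961)
N = -54193/2 (N = -2 + (-108961 + 583)/4 = -2 + (1/4)*(-108378) = -2 - 54189/2 = -54193/2 ≈ -27097.)
1/N = 1/(-54193/2) = -2/54193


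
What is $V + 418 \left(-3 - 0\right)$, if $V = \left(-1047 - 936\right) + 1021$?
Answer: $-2216$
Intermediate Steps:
$V = -962$ ($V = -1983 + 1021 = -962$)
$V + 418 \left(-3 - 0\right) = -962 + 418 \left(-3 - 0\right) = -962 + 418 \left(-3 + 0\right) = -962 + 418 \left(-3\right) = -962 - 1254 = -2216$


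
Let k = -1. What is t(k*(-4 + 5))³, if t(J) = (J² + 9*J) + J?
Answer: -729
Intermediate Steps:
t(J) = J² + 10*J
t(k*(-4 + 5))³ = ((-(-4 + 5))*(10 - (-4 + 5)))³ = ((-1*1)*(10 - 1*1))³ = (-(10 - 1))³ = (-1*9)³ = (-9)³ = -729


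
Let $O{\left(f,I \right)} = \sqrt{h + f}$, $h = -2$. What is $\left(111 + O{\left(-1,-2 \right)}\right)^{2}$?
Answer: $\left(111 + i \sqrt{3}\right)^{2} \approx 12318.0 + 384.52 i$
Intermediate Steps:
$O{\left(f,I \right)} = \sqrt{-2 + f}$
$\left(111 + O{\left(-1,-2 \right)}\right)^{2} = \left(111 + \sqrt{-2 - 1}\right)^{2} = \left(111 + \sqrt{-3}\right)^{2} = \left(111 + i \sqrt{3}\right)^{2}$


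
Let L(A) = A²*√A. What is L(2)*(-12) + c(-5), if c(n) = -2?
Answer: -2 - 48*√2 ≈ -69.882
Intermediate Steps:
L(A) = A^(5/2)
L(2)*(-12) + c(-5) = 2^(5/2)*(-12) - 2 = (4*√2)*(-12) - 2 = -48*√2 - 2 = -2 - 48*√2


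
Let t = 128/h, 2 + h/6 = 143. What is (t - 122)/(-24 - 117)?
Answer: 51542/59643 ≈ 0.86417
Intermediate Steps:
h = 846 (h = -12 + 6*143 = -12 + 858 = 846)
t = 64/423 (t = 128/846 = 128*(1/846) = 64/423 ≈ 0.15130)
(t - 122)/(-24 - 117) = (64/423 - 122)/(-24 - 117) = -51542/423/(-141) = -1/141*(-51542/423) = 51542/59643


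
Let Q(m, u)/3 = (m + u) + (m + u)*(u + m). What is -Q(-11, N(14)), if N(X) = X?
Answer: -36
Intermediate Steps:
Q(m, u) = 3*m + 3*u + 3*(m + u)² (Q(m, u) = 3*((m + u) + (m + u)*(u + m)) = 3*((m + u) + (m + u)*(m + u)) = 3*((m + u) + (m + u)²) = 3*(m + u + (m + u)²) = 3*m + 3*u + 3*(m + u)²)
-Q(-11, N(14)) = -(3*(-11) + 3*14 + 3*(-11 + 14)²) = -(-33 + 42 + 3*3²) = -(-33 + 42 + 3*9) = -(-33 + 42 + 27) = -1*36 = -36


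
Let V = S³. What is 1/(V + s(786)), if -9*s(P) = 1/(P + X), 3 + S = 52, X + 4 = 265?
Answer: 9423/1108606526 ≈ 8.4999e-6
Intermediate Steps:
X = 261 (X = -4 + 265 = 261)
S = 49 (S = -3 + 52 = 49)
s(P) = -1/(9*(261 + P)) (s(P) = -1/(9*(P + 261)) = -1/(9*(261 + P)))
V = 117649 (V = 49³ = 117649)
1/(V + s(786)) = 1/(117649 - 1/(2349 + 9*786)) = 1/(117649 - 1/(2349 + 7074)) = 1/(117649 - 1/9423) = 1/(1108606526/9423) = 9423/1108606526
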